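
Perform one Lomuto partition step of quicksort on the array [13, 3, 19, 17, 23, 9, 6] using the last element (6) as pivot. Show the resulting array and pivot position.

Lomuto partition with pivot = 6:

Initial array: [13, 3, 19, 17, 23, 9, 6]

arr[0]=13 > 6: no swap
arr[1]=3 <= 6: swap with position 0, array becomes [3, 13, 19, 17, 23, 9, 6]
arr[2]=19 > 6: no swap
arr[3]=17 > 6: no swap
arr[4]=23 > 6: no swap
arr[5]=9 > 6: no swap

Place pivot at position 1: [3, 6, 19, 17, 23, 9, 13]
Pivot position: 1

After partitioning with pivot 6, the array becomes [3, 6, 19, 17, 23, 9, 13]. The pivot is placed at index 1. All elements to the left of the pivot are <= 6, and all elements to the right are > 6.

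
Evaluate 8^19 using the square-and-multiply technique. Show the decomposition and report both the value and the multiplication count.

Computing 8^19 by squaring (build up from 8^1; each line after the first costs one multiplication):

8^1 = 8
8^2 = (8^1)^2 = 8^2 = 64
8^4 = (8^2)^2 = 64^2 = 4096
8^8 = (8^4)^2 = 4096^2 = 16777216
8^9 = 8 * 8^8 = 8 * 16777216 = 134217728
8^18 = (8^9)^2 = 134217728^2 = 18014398509481984
8^19 = 8 * 8^18 = 8 * 18014398509481984 = 144115188075855872

Result: 144115188075855872
Multiplications needed: 6 (6 lines after 8^1)

8^19 = 144115188075855872. Using exponentiation by squaring, this requires 6 multiplications. The key idea: if the exponent is even, square the half-power; if odd, multiply by the base once.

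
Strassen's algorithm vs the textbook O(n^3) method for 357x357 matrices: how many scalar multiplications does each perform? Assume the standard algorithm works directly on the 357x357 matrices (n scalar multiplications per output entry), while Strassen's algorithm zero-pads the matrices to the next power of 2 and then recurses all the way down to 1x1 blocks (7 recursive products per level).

Matrix multiplication for 357x357 matrices:

Strassen's algorithm requires power-of-2 dimensions. Pad 357x357 to 512x512 (next power of 2).

Standard algorithm: 357^3 = 45499293 multiplications
Strassen's algorithm: 7^(log2(512)) = 7^9 = 40353607 multiplications
Savings: 45499293 - 40353607 = 5145686 multiplications

Standard: 45499293 multiplications (357^3). Strassen: 40353607 multiplications (7^9, after padding to 512x512). Strassen reduces 8 recursive multiplications to 7 at each level.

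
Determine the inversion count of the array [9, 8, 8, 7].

Finding inversions in [9, 8, 8, 7]:

(0, 1): arr[0]=9 > arr[1]=8
(0, 2): arr[0]=9 > arr[2]=8
(0, 3): arr[0]=9 > arr[3]=7
(1, 3): arr[1]=8 > arr[3]=7
(2, 3): arr[2]=8 > arr[3]=7

Total inversions: 5

The array has 5 inversion(s): (0,1), (0,2), (0,3), (1,3), (2,3). Each pair (i,j) satisfies i < j and arr[i] > arr[j].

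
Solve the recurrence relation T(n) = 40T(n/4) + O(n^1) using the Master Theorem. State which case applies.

Master Theorem for T(n) = 40T(n/4) + O(n^1):

a = 40, b = 4, c = 1
log_b(a) = log_4(40) = 2.6610

Case 1: c = 1 < log_4(40) = 2.6610
T(n) = O(n^(log_4 40))

For T(n) = 40T(n/4) + O(n^1): log_4(40) = 2.6610. This is Case 1 of the Master Theorem (c < log_b(a), work dominated by leaves), giving O(n^(log_4 40)).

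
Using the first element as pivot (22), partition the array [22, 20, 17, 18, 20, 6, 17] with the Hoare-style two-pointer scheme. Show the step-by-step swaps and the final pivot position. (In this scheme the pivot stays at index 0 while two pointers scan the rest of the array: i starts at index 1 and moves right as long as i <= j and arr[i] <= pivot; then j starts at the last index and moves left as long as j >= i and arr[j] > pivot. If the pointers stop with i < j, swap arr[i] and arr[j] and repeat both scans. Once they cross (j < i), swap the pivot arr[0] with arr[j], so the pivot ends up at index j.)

Hoare-style two-pointer partition with pivot = 22:

Initial array: [22, 20, 17, 18, 20, 6, 17]

Pointers start at i = 1, j = 6.
i ends at 7, j ends at 6: the pointers have crossed (j < i), so scanning stops.

Swap pivot arr[0] with arr[6] to place pivot at position 6: [17, 20, 17, 18, 20, 6, 22]
Pivot position: 6

After partitioning with pivot 22, the array becomes [17, 20, 17, 18, 20, 6, 22]. The pivot is placed at index 6. All elements to the left of the pivot are <= 22, and all elements to the right are > 22.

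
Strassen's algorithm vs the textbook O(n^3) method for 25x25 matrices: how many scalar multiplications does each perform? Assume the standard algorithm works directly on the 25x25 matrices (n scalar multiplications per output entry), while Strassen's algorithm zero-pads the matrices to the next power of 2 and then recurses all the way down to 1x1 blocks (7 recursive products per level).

Matrix multiplication for 25x25 matrices:

Strassen's algorithm requires power-of-2 dimensions. Pad 25x25 to 32x32 (next power of 2).

Standard algorithm: 25^3 = 15625 multiplications
Strassen's algorithm: 7^(log2(32)) = 7^5 = 16807 multiplications
Difference: 15625 - 16807 = -1182 (Strassen uses MORE here due to padding overhead — for small or just-over-power-of-2 n, padding can outweigh the per-level savings)

Standard: 15625 multiplications (25^3). Strassen: 16807 multiplications (7^5, after padding to 32x32). Strassen reduces 8 recursive multiplications to 7 at each level.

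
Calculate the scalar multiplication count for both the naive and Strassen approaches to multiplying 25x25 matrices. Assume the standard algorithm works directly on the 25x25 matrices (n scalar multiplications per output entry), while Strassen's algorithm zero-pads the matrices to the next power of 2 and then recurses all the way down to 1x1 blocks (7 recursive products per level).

Matrix multiplication for 25x25 matrices:

Strassen's algorithm requires power-of-2 dimensions. Pad 25x25 to 32x32 (next power of 2).

Standard algorithm: 25^3 = 15625 multiplications
Strassen's algorithm: 7^(log2(32)) = 7^5 = 16807 multiplications
Difference: 15625 - 16807 = -1182 (Strassen uses MORE here due to padding overhead — for small or just-over-power-of-2 n, padding can outweigh the per-level savings)

Standard: 15625 multiplications (25^3). Strassen: 16807 multiplications (7^5, after padding to 32x32). Strassen reduces 8 recursive multiplications to 7 at each level.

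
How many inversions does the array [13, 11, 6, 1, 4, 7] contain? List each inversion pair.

Finding inversions in [13, 11, 6, 1, 4, 7]:

(0, 1): arr[0]=13 > arr[1]=11
(0, 2): arr[0]=13 > arr[2]=6
(0, 3): arr[0]=13 > arr[3]=1
(0, 4): arr[0]=13 > arr[4]=4
(0, 5): arr[0]=13 > arr[5]=7
(1, 2): arr[1]=11 > arr[2]=6
(1, 3): arr[1]=11 > arr[3]=1
(1, 4): arr[1]=11 > arr[4]=4
(1, 5): arr[1]=11 > arr[5]=7
(2, 3): arr[2]=6 > arr[3]=1
(2, 4): arr[2]=6 > arr[4]=4

Total inversions: 11

The array has 11 inversion(s): (0,1), (0,2), (0,3), (0,4), (0,5), (1,2), (1,3), (1,4), (1,5), (2,3), (2,4). Each pair (i,j) satisfies i < j and arr[i] > arr[j].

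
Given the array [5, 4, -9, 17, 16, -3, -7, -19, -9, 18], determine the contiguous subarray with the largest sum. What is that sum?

Using Kadane's algorithm on [5, 4, -9, 17, 16, -3, -7, -19, -9, 18]:

Scanning through the array:
Position 1 (value 4): max_ending_here = 9, max_so_far = 9
Position 2 (value -9): max_ending_here = 0, max_so_far = 9
Position 3 (value 17): max_ending_here = 17, max_so_far = 17
Position 4 (value 16): max_ending_here = 33, max_so_far = 33
Position 5 (value -3): max_ending_here = 30, max_so_far = 33
Position 6 (value -7): max_ending_here = 23, max_so_far = 33
Position 7 (value -19): max_ending_here = 4, max_so_far = 33
Position 8 (value -9): max_ending_here = -5, max_so_far = 33
Position 9 (value 18): max_ending_here = 18, max_so_far = 33

Maximum subarray: [5, 4, -9, 17, 16]
Maximum sum: 33

The maximum subarray is [5, 4, -9, 17, 16] with sum 33. This subarray runs from index 0 to index 4.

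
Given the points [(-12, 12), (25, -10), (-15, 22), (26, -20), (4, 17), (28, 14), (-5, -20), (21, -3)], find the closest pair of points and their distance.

Computing all pairwise distances among 8 points:

d((-12, 12), (25, -10)) = 43.0465
d((-12, 12), (-15, 22)) = 10.4403
d((-12, 12), (26, -20)) = 49.679
d((-12, 12), (4, 17)) = 16.7631
d((-12, 12), (28, 14)) = 40.05
d((-12, 12), (-5, -20)) = 32.7567
d((-12, 12), (21, -3)) = 36.2491
d((25, -10), (-15, 22)) = 51.225
d((25, -10), (26, -20)) = 10.0499
d((25, -10), (4, 17)) = 34.2053
d((25, -10), (28, 14)) = 24.1868
d((25, -10), (-5, -20)) = 31.6228
d((25, -10), (21, -3)) = 8.0623 <-- minimum
d((-15, 22), (26, -20)) = 58.6941
d((-15, 22), (4, 17)) = 19.6469
d((-15, 22), (28, 14)) = 43.7379
d((-15, 22), (-5, -20)) = 43.1741
d((-15, 22), (21, -3)) = 43.8292
d((26, -20), (4, 17)) = 43.0465
d((26, -20), (28, 14)) = 34.0588
d((26, -20), (-5, -20)) = 31.0
d((26, -20), (21, -3)) = 17.72
d((4, 17), (28, 14)) = 24.1868
d((4, 17), (-5, -20)) = 38.0789
d((4, 17), (21, -3)) = 26.2488
d((28, 14), (-5, -20)) = 47.3814
d((28, 14), (21, -3)) = 18.3848
d((-5, -20), (21, -3)) = 31.0644

Closest pair: (25, -10) and (21, -3) with distance 8.0623

The closest pair is (25, -10) and (21, -3) with Euclidean distance 8.0623. For 8 points, brute-force pairwise comparison is shown above. For large n, the divide-and-conquer algorithm (sort by x, recurse on halves, check the dividing strip) achieves O(n log n).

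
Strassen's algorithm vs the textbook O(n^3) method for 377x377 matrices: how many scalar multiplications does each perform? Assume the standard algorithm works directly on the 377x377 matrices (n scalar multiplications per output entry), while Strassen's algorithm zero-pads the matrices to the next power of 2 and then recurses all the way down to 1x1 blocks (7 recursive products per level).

Matrix multiplication for 377x377 matrices:

Strassen's algorithm requires power-of-2 dimensions. Pad 377x377 to 512x512 (next power of 2).

Standard algorithm: 377^3 = 53582633 multiplications
Strassen's algorithm: 7^(log2(512)) = 7^9 = 40353607 multiplications
Savings: 53582633 - 40353607 = 13229026 multiplications

Standard: 53582633 multiplications (377^3). Strassen: 40353607 multiplications (7^9, after padding to 512x512). Strassen reduces 8 recursive multiplications to 7 at each level.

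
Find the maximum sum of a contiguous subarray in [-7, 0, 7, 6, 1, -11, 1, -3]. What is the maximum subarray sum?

Using Kadane's algorithm on [-7, 0, 7, 6, 1, -11, 1, -3]:

Scanning through the array:
Position 1 (value 0): max_ending_here = 0, max_so_far = 0
Position 2 (value 7): max_ending_here = 7, max_so_far = 7
Position 3 (value 6): max_ending_here = 13, max_so_far = 13
Position 4 (value 1): max_ending_here = 14, max_so_far = 14
Position 5 (value -11): max_ending_here = 3, max_so_far = 14
Position 6 (value 1): max_ending_here = 4, max_so_far = 14
Position 7 (value -3): max_ending_here = 1, max_so_far = 14

Maximum subarray: [0, 7, 6, 1]
Maximum sum: 14

The maximum subarray is [0, 7, 6, 1] with sum 14. This subarray runs from index 1 to index 4.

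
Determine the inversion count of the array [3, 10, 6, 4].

Finding inversions in [3, 10, 6, 4]:

(1, 2): arr[1]=10 > arr[2]=6
(1, 3): arr[1]=10 > arr[3]=4
(2, 3): arr[2]=6 > arr[3]=4

Total inversions: 3

The array has 3 inversion(s): (1,2), (1,3), (2,3). Each pair (i,j) satisfies i < j and arr[i] > arr[j].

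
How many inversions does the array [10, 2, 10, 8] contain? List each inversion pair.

Finding inversions in [10, 2, 10, 8]:

(0, 1): arr[0]=10 > arr[1]=2
(0, 3): arr[0]=10 > arr[3]=8
(2, 3): arr[2]=10 > arr[3]=8

Total inversions: 3

The array has 3 inversion(s): (0,1), (0,3), (2,3). Each pair (i,j) satisfies i < j and arr[i] > arr[j].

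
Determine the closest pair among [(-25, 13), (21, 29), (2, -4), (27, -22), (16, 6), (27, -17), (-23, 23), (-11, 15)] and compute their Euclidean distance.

Computing all pairwise distances among 8 points:

d((-25, 13), (21, 29)) = 48.7032
d((-25, 13), (2, -4)) = 31.9061
d((-25, 13), (27, -22)) = 62.6817
d((-25, 13), (16, 6)) = 41.5933
d((-25, 13), (27, -17)) = 60.0333
d((-25, 13), (-23, 23)) = 10.198
d((-25, 13), (-11, 15)) = 14.1421
d((21, 29), (2, -4)) = 38.0789
d((21, 29), (27, -22)) = 51.3517
d((21, 29), (16, 6)) = 23.5372
d((21, 29), (27, -17)) = 46.3897
d((21, 29), (-23, 23)) = 44.4072
d((21, 29), (-11, 15)) = 34.9285
d((2, -4), (27, -22)) = 30.8058
d((2, -4), (16, 6)) = 17.2047
d((2, -4), (27, -17)) = 28.178
d((2, -4), (-23, 23)) = 36.7967
d((2, -4), (-11, 15)) = 23.0217
d((27, -22), (16, 6)) = 30.0832
d((27, -22), (27, -17)) = 5.0 <-- minimum
d((27, -22), (-23, 23)) = 67.2681
d((27, -22), (-11, 15)) = 53.0377
d((16, 6), (27, -17)) = 25.4951
d((16, 6), (-23, 23)) = 42.5441
d((16, 6), (-11, 15)) = 28.4605
d((27, -17), (-23, 23)) = 64.0312
d((27, -17), (-11, 15)) = 49.679
d((-23, 23), (-11, 15)) = 14.4222

Closest pair: (27, -22) and (27, -17) with distance 5.0

The closest pair is (27, -22) and (27, -17) with Euclidean distance 5.0. For 8 points, brute-force pairwise comparison is shown above. For large n, the divide-and-conquer algorithm (sort by x, recurse on halves, check the dividing strip) achieves O(n log n).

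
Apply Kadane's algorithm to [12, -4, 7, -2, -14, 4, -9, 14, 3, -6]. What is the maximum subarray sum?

Using Kadane's algorithm on [12, -4, 7, -2, -14, 4, -9, 14, 3, -6]:

Scanning through the array:
Position 1 (value -4): max_ending_here = 8, max_so_far = 12
Position 2 (value 7): max_ending_here = 15, max_so_far = 15
Position 3 (value -2): max_ending_here = 13, max_so_far = 15
Position 4 (value -14): max_ending_here = -1, max_so_far = 15
Position 5 (value 4): max_ending_here = 4, max_so_far = 15
Position 6 (value -9): max_ending_here = -5, max_so_far = 15
Position 7 (value 14): max_ending_here = 14, max_so_far = 15
Position 8 (value 3): max_ending_here = 17, max_so_far = 17
Position 9 (value -6): max_ending_here = 11, max_so_far = 17

Maximum subarray: [14, 3]
Maximum sum: 17

The maximum subarray is [14, 3] with sum 17. This subarray runs from index 7 to index 8.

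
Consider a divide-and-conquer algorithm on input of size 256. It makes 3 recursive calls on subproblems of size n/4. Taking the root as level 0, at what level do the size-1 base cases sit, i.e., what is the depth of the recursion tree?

For divide and conquer with division factor 4:

Problem sizes at each level:
Level 0: 256
Level 1: 64
Level 2: 16
Level 3: 4
Level 4: 1

The root is level 0 and the size-1 base case is level 4 (the tree spans levels 0 through 4, i.e. 5 levels counting the root), so the depth is the number of divisions: log_4(256) = 4

The recursion tree depth is log_4(256) = 4. At each level, the problem size is divided by 4, so it takes 4 divisions to reduce to a base case of size 1. The algorithm makes 3 recursive calls at each level.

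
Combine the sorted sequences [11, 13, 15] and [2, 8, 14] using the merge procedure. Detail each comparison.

Merging process:

Compare 11 vs 2: take 2 from right. Merged: [2]
Compare 11 vs 8: take 8 from right. Merged: [2, 8]
Compare 11 vs 14: take 11 from left. Merged: [2, 8, 11]
Compare 13 vs 14: take 13 from left. Merged: [2, 8, 11, 13]
Compare 15 vs 14: take 14 from right. Merged: [2, 8, 11, 13, 14]
Append remaining from left: [15]. Merged: [2, 8, 11, 13, 14, 15]

Final merged array: [2, 8, 11, 13, 14, 15]
Total comparisons: 5

The merged array is [2, 8, 11, 13, 14, 15], requiring 5 comparisons. The merge step runs in O(n) time where n is the total number of elements.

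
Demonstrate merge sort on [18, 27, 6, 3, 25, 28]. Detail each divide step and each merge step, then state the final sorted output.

Merge sort trace:

Split: [18, 27, 6, 3, 25, 28] -> [18, 27, 6] and [3, 25, 28]
  Split: [18, 27, 6] -> [18] and [27, 6]
    Split: [27, 6] -> [27] and [6]
    Merge: [27] + [6] -> [6, 27]
  Merge: [18] + [6, 27] -> [6, 18, 27]
  Split: [3, 25, 28] -> [3] and [25, 28]
    Split: [25, 28] -> [25] and [28]
    Merge: [25] + [28] -> [25, 28]
  Merge: [3] + [25, 28] -> [3, 25, 28]
Merge: [6, 18, 27] + [3, 25, 28] -> [3, 6, 18, 25, 27, 28]

Final sorted array: [3, 6, 18, 25, 27, 28]

The merge sort proceeds by recursively splitting the array and merging sorted halves.
After all merges, the sorted array is [3, 6, 18, 25, 27, 28].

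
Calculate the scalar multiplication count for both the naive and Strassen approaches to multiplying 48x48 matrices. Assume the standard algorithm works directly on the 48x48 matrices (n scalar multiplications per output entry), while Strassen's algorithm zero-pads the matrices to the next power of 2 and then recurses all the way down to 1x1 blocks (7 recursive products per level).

Matrix multiplication for 48x48 matrices:

Strassen's algorithm requires power-of-2 dimensions. Pad 48x48 to 64x64 (next power of 2).

Standard algorithm: 48^3 = 110592 multiplications
Strassen's algorithm: 7^(log2(64)) = 7^6 = 117649 multiplications
Difference: 110592 - 117649 = -7057 (Strassen uses MORE here due to padding overhead — for small or just-over-power-of-2 n, padding can outweigh the per-level savings)

Standard: 110592 multiplications (48^3). Strassen: 117649 multiplications (7^6, after padding to 64x64). Strassen reduces 8 recursive multiplications to 7 at each level.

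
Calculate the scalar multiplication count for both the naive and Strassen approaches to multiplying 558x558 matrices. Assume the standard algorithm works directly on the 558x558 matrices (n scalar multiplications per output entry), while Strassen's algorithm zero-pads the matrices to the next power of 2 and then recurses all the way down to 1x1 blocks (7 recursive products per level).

Matrix multiplication for 558x558 matrices:

Strassen's algorithm requires power-of-2 dimensions. Pad 558x558 to 1024x1024 (next power of 2).

Standard algorithm: 558^3 = 173741112 multiplications
Strassen's algorithm: 7^(log2(1024)) = 7^10 = 282475249 multiplications
Difference: 173741112 - 282475249 = -108734137 (Strassen uses MORE here due to padding overhead — for small or just-over-power-of-2 n, padding can outweigh the per-level savings)

Standard: 173741112 multiplications (558^3). Strassen: 282475249 multiplications (7^10, after padding to 1024x1024). Strassen reduces 8 recursive multiplications to 7 at each level.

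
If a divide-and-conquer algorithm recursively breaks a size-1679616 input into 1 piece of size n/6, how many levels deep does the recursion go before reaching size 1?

For divide and conquer with division factor 6:

Problem sizes at each level:
Level 0: 1679616
Level 1: 279936
Level 2: 46656
Level 3: 7776
Level 4: 1296
Level 5: 216
Level 6: 36
Level 7: 6
Level 8: 1

The root is level 0 and the size-1 base case is level 8 (the tree spans levels 0 through 8, i.e. 9 levels counting the root), so the depth is the number of divisions: log_6(1679616) = 8

The recursion tree depth is log_6(1679616) = 8. At each level, the problem size is divided by 6, so it takes 8 divisions to reduce to a base case of size 1. The algorithm makes 1 recursive call at each level.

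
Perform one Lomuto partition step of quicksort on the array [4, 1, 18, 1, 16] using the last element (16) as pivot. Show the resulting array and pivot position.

Lomuto partition with pivot = 16:

Initial array: [4, 1, 18, 1, 16]

arr[0]=4 <= 16: swap with position 0, array becomes [4, 1, 18, 1, 16]
arr[1]=1 <= 16: swap with position 1, array becomes [4, 1, 18, 1, 16]
arr[2]=18 > 16: no swap
arr[3]=1 <= 16: swap with position 2, array becomes [4, 1, 1, 18, 16]

Place pivot at position 3: [4, 1, 1, 16, 18]
Pivot position: 3

After partitioning with pivot 16, the array becomes [4, 1, 1, 16, 18]. The pivot is placed at index 3. All elements to the left of the pivot are <= 16, and all elements to the right are > 16.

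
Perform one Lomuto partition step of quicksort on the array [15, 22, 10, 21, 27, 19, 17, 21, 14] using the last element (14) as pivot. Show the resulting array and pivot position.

Lomuto partition with pivot = 14:

Initial array: [15, 22, 10, 21, 27, 19, 17, 21, 14]

arr[0]=15 > 14: no swap
arr[1]=22 > 14: no swap
arr[2]=10 <= 14: swap with position 0, array becomes [10, 22, 15, 21, 27, 19, 17, 21, 14]
arr[3]=21 > 14: no swap
arr[4]=27 > 14: no swap
arr[5]=19 > 14: no swap
arr[6]=17 > 14: no swap
arr[7]=21 > 14: no swap

Place pivot at position 1: [10, 14, 15, 21, 27, 19, 17, 21, 22]
Pivot position: 1

After partitioning with pivot 14, the array becomes [10, 14, 15, 21, 27, 19, 17, 21, 22]. The pivot is placed at index 1. All elements to the left of the pivot are <= 14, and all elements to the right are > 14.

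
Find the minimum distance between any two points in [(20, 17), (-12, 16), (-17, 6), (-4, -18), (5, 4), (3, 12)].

Computing all pairwise distances among 6 points:

d((20, 17), (-12, 16)) = 32.0156
d((20, 17), (-17, 6)) = 38.6005
d((20, 17), (-4, -18)) = 42.4382
d((20, 17), (5, 4)) = 19.8494
d((20, 17), (3, 12)) = 17.72
d((-12, 16), (-17, 6)) = 11.1803
d((-12, 16), (-4, -18)) = 34.9285
d((-12, 16), (5, 4)) = 20.8087
d((-12, 16), (3, 12)) = 15.5242
d((-17, 6), (-4, -18)) = 27.2947
d((-17, 6), (5, 4)) = 22.0907
d((-17, 6), (3, 12)) = 20.8806
d((-4, -18), (5, 4)) = 23.7697
d((-4, -18), (3, 12)) = 30.8058
d((5, 4), (3, 12)) = 8.2462 <-- minimum

Closest pair: (5, 4) and (3, 12) with distance 8.2462

The closest pair is (5, 4) and (3, 12) with Euclidean distance 8.2462. For 6 points, brute-force pairwise comparison is shown above. For large n, the divide-and-conquer algorithm (sort by x, recurse on halves, check the dividing strip) achieves O(n log n).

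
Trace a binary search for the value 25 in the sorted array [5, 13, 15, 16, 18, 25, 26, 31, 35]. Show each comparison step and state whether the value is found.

Binary search for 25 in [5, 13, 15, 16, 18, 25, 26, 31, 35]:

lo=0, hi=8, mid=4, arr[mid]=18 -> 18 < 25, search right half
lo=5, hi=8, mid=6, arr[mid]=26 -> 26 > 25, search left half
lo=5, hi=5, mid=5, arr[mid]=25 -> Found target at index 5!

Binary search finds 25 at index 5 after 3 comparisons. The search repeatedly halves the search space by comparing with the middle element.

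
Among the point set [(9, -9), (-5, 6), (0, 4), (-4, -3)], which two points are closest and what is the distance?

Computing all pairwise distances among 4 points:

d((9, -9), (-5, 6)) = 20.5183
d((9, -9), (0, 4)) = 15.8114
d((9, -9), (-4, -3)) = 14.3178
d((-5, 6), (0, 4)) = 5.3852 <-- minimum
d((-5, 6), (-4, -3)) = 9.0554
d((0, 4), (-4, -3)) = 8.0623

Closest pair: (-5, 6) and (0, 4) with distance 5.3852

The closest pair is (-5, 6) and (0, 4) with Euclidean distance 5.3852. For 4 points, brute-force pairwise comparison is shown above. For large n, the divide-and-conquer algorithm (sort by x, recurse on halves, check the dividing strip) achieves O(n log n).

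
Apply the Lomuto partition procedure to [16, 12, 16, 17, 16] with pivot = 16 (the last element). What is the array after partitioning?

Lomuto partition with pivot = 16:

Initial array: [16, 12, 16, 17, 16]

arr[0]=16 <= 16: swap with position 0, array becomes [16, 12, 16, 17, 16]
arr[1]=12 <= 16: swap with position 1, array becomes [16, 12, 16, 17, 16]
arr[2]=16 <= 16: swap with position 2, array becomes [16, 12, 16, 17, 16]
arr[3]=17 > 16: no swap

Place pivot at position 3: [16, 12, 16, 16, 17]
Pivot position: 3

After partitioning with pivot 16, the array becomes [16, 12, 16, 16, 17]. The pivot is placed at index 3. All elements to the left of the pivot are <= 16, and all elements to the right are > 16.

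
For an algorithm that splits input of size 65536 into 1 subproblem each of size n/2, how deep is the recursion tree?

For divide and conquer with division factor 2:

Problem sizes at each level:
Level 0: 65536
Level 1: 32768
Level 2: 16384
Level 3: 8192
Level 4: 4096
Level 5: 2048
Level 6: 1024
Level 7: 512
Level 8: 256
Level 9: 128
Level 10: 64
Level 11: 32
Level 12: 16
Level 13: 8
Level 14: 4
Level 15: 2
Level 16: 1

The root is level 0 and the size-1 base case is level 16 (the tree spans levels 0 through 16, i.e. 17 levels counting the root), so the depth is the number of divisions: log_2(65536) = 16

The recursion tree depth is log_2(65536) = 16. At each level, the problem size is divided by 2, so it takes 16 divisions to reduce to a base case of size 1. The algorithm makes 1 recursive call at each level.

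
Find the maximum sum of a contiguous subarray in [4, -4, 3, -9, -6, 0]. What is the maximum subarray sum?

Using Kadane's algorithm on [4, -4, 3, -9, -6, 0]:

Scanning through the array:
Position 1 (value -4): max_ending_here = 0, max_so_far = 4
Position 2 (value 3): max_ending_here = 3, max_so_far = 4
Position 3 (value -9): max_ending_here = -6, max_so_far = 4
Position 4 (value -6): max_ending_here = -6, max_so_far = 4
Position 5 (value 0): max_ending_here = 0, max_so_far = 4

Maximum subarray: [4]
Maximum sum: 4

The maximum subarray is [4] with sum 4. This subarray runs from index 0 to index 0.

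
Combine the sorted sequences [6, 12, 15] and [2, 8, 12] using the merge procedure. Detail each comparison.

Merging process:

Compare 6 vs 2: take 2 from right. Merged: [2]
Compare 6 vs 8: take 6 from left. Merged: [2, 6]
Compare 12 vs 8: take 8 from right. Merged: [2, 6, 8]
Compare 12 vs 12: take 12 from left. Merged: [2, 6, 8, 12]
Compare 15 vs 12: take 12 from right. Merged: [2, 6, 8, 12, 12]
Append remaining from left: [15]. Merged: [2, 6, 8, 12, 12, 15]

Final merged array: [2, 6, 8, 12, 12, 15]
Total comparisons: 5

The merged array is [2, 6, 8, 12, 12, 15], requiring 5 comparisons. The merge step runs in O(n) time where n is the total number of elements.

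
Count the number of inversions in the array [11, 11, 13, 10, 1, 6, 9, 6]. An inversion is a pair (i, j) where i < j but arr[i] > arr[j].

Finding inversions in [11, 11, 13, 10, 1, 6, 9, 6]:

(0, 3): arr[0]=11 > arr[3]=10
(0, 4): arr[0]=11 > arr[4]=1
(0, 5): arr[0]=11 > arr[5]=6
(0, 6): arr[0]=11 > arr[6]=9
(0, 7): arr[0]=11 > arr[7]=6
(1, 3): arr[1]=11 > arr[3]=10
(1, 4): arr[1]=11 > arr[4]=1
(1, 5): arr[1]=11 > arr[5]=6
(1, 6): arr[1]=11 > arr[6]=9
(1, 7): arr[1]=11 > arr[7]=6
(2, 3): arr[2]=13 > arr[3]=10
(2, 4): arr[2]=13 > arr[4]=1
(2, 5): arr[2]=13 > arr[5]=6
(2, 6): arr[2]=13 > arr[6]=9
(2, 7): arr[2]=13 > arr[7]=6
(3, 4): arr[3]=10 > arr[4]=1
(3, 5): arr[3]=10 > arr[5]=6
(3, 6): arr[3]=10 > arr[6]=9
(3, 7): arr[3]=10 > arr[7]=6
(6, 7): arr[6]=9 > arr[7]=6

Total inversions: 20

The array has 20 inversion(s): (0,3), (0,4), (0,5), (0,6), (0,7), (1,3), (1,4), (1,5), (1,6), (1,7), (2,3), (2,4), (2,5), (2,6), (2,7), (3,4), (3,5), (3,6), (3,7), (6,7). Each pair (i,j) satisfies i < j and arr[i] > arr[j].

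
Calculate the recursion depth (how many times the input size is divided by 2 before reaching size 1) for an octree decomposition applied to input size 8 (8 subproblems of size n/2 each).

For divide and conquer with division factor 2:

Problem sizes at each level:
Level 0: 8
Level 1: 4
Level 2: 2
Level 3: 1

The root is level 0 and the size-1 base case is level 3 (the tree spans levels 0 through 3, i.e. 4 levels counting the root), so the depth is the number of divisions: log_2(8) = 3

The recursion tree depth is log_2(8) = 3. At each level, the problem size is divided by 2, so it takes 3 divisions to reduce to a base case of size 1. The algorithm makes 8 recursive calls at each level.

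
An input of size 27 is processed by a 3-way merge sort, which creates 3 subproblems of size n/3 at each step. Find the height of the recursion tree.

For divide and conquer with division factor 3:

Problem sizes at each level:
Level 0: 27
Level 1: 9
Level 2: 3
Level 3: 1

The root is level 0 and the size-1 base case is level 3 (the tree spans levels 0 through 3, i.e. 4 levels counting the root), so the depth is the number of divisions: log_3(27) = 3

The recursion tree depth is log_3(27) = 3. At each level, the problem size is divided by 3, so it takes 3 divisions to reduce to a base case of size 1. The algorithm makes 3 recursive calls at each level.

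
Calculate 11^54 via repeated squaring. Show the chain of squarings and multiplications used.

Computing 11^54 by squaring (build up from 11^1; each line after the first costs one multiplication):

11^1 = 11
11^2 = (11^1)^2 = 11^2 = 121
11^3 = 11 * 11^2 = 11 * 121 = 1331
11^6 = (11^3)^2 = 1331^2 = 1771561
11^12 = (11^6)^2 = 1771561^2 = 3138428376721
11^13 = 11 * 11^12 = 11 * 3138428376721 = 34522712143931
11^26 = (11^13)^2 = 34522712143931^2 = 1191817653772720942460132761
11^27 = 11 * 11^26 = 11 * 1191817653772720942460132761 = 13109994191499930367061460371
11^54 = (11^27)^2 = 13109994191499930367061460371^2 = 171871947701161912897410416779483616222663749691203457641

Result: 171871947701161912897410416779483616222663749691203457641
Multiplications needed: 8 (8 lines after 11^1)

11^54 = 171871947701161912897410416779483616222663749691203457641. Using exponentiation by squaring, this requires 8 multiplications. The key idea: if the exponent is even, square the half-power; if odd, multiply by the base once.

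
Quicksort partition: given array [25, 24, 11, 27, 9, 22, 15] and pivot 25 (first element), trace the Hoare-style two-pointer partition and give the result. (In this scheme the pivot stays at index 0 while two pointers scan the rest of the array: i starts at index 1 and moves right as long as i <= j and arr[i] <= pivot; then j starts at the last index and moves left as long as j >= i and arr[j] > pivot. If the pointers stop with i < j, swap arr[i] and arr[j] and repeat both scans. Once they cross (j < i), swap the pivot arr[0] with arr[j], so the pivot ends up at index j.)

Hoare-style two-pointer partition with pivot = 25:

Initial array: [25, 24, 11, 27, 9, 22, 15]

Pointers start at i = 1, j = 6.
i stops at index 3 (arr[3]=27 > 25), j stops at index 6 (arr[6]=15 <= 25): swap arr[3] and arr[6], array becomes [25, 24, 11, 15, 9, 22, 27]
i ends at 6, j ends at 5: the pointers have crossed (j < i), so scanning stops.

Swap pivot arr[0] with arr[5] to place pivot at position 5: [22, 24, 11, 15, 9, 25, 27]
Pivot position: 5

After partitioning with pivot 25, the array becomes [22, 24, 11, 15, 9, 25, 27]. The pivot is placed at index 5. All elements to the left of the pivot are <= 25, and all elements to the right are > 25.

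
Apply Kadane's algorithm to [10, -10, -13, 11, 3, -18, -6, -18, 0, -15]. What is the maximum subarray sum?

Using Kadane's algorithm on [10, -10, -13, 11, 3, -18, -6, -18, 0, -15]:

Scanning through the array:
Position 1 (value -10): max_ending_here = 0, max_so_far = 10
Position 2 (value -13): max_ending_here = -13, max_so_far = 10
Position 3 (value 11): max_ending_here = 11, max_so_far = 11
Position 4 (value 3): max_ending_here = 14, max_so_far = 14
Position 5 (value -18): max_ending_here = -4, max_so_far = 14
Position 6 (value -6): max_ending_here = -6, max_so_far = 14
Position 7 (value -18): max_ending_here = -18, max_so_far = 14
Position 8 (value 0): max_ending_here = 0, max_so_far = 14
Position 9 (value -15): max_ending_here = -15, max_so_far = 14

Maximum subarray: [11, 3]
Maximum sum: 14

The maximum subarray is [11, 3] with sum 14. This subarray runs from index 3 to index 4.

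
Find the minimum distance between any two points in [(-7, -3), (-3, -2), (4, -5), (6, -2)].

Computing all pairwise distances among 4 points:

d((-7, -3), (-3, -2)) = 4.1231
d((-7, -3), (4, -5)) = 11.1803
d((-7, -3), (6, -2)) = 13.0384
d((-3, -2), (4, -5)) = 7.6158
d((-3, -2), (6, -2)) = 9.0
d((4, -5), (6, -2)) = 3.6056 <-- minimum

Closest pair: (4, -5) and (6, -2) with distance 3.6056

The closest pair is (4, -5) and (6, -2) with Euclidean distance 3.6056. For 4 points, brute-force pairwise comparison is shown above. For large n, the divide-and-conquer algorithm (sort by x, recurse on halves, check the dividing strip) achieves O(n log n).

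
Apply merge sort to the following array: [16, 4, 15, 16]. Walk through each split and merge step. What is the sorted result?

Merge sort trace:

Split: [16, 4, 15, 16] -> [16, 4] and [15, 16]
  Split: [16, 4] -> [16] and [4]
  Merge: [16] + [4] -> [4, 16]
  Split: [15, 16] -> [15] and [16]
  Merge: [15] + [16] -> [15, 16]
Merge: [4, 16] + [15, 16] -> [4, 15, 16, 16]

Final sorted array: [4, 15, 16, 16]

The merge sort proceeds by recursively splitting the array and merging sorted halves.
After all merges, the sorted array is [4, 15, 16, 16].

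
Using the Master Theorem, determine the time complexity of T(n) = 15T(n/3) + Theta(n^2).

Master Theorem for T(n) = 15T(n/3) + O(n^2):

a = 15, b = 3, c = 2
log_b(a) = log_3(15) = 2.4650

Case 1: c = 2 < log_3(15) = 2.4650
T(n) = O(n^(log_3 15))

For T(n) = 15T(n/3) + O(n^2): log_3(15) = 2.4650. This is Case 1 of the Master Theorem (c < log_b(a), work dominated by leaves), giving O(n^(log_3 15)).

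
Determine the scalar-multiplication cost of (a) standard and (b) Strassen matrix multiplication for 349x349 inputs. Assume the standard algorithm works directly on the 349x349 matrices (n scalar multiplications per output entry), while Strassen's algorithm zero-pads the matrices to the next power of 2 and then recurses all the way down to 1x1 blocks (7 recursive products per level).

Matrix multiplication for 349x349 matrices:

Strassen's algorithm requires power-of-2 dimensions. Pad 349x349 to 512x512 (next power of 2).

Standard algorithm: 349^3 = 42508549 multiplications
Strassen's algorithm: 7^(log2(512)) = 7^9 = 40353607 multiplications
Savings: 42508549 - 40353607 = 2154942 multiplications

Standard: 42508549 multiplications (349^3). Strassen: 40353607 multiplications (7^9, after padding to 512x512). Strassen reduces 8 recursive multiplications to 7 at each level.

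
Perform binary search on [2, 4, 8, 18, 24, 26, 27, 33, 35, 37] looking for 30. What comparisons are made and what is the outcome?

Binary search for 30 in [2, 4, 8, 18, 24, 26, 27, 33, 35, 37]:

lo=0, hi=9, mid=4, arr[mid]=24 -> 24 < 30, search right half
lo=5, hi=9, mid=7, arr[mid]=33 -> 33 > 30, search left half
lo=5, hi=6, mid=5, arr[mid]=26 -> 26 < 30, search right half
lo=6, hi=6, mid=6, arr[mid]=27 -> 27 < 30, search right half
lo=7 > hi=6, target 30 not found

Binary search determines that 30 is not in the array after 4 comparisons. The search space was exhausted without finding the target.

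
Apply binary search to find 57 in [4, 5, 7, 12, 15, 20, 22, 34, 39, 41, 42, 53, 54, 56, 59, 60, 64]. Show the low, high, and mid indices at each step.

Binary search for 57 in [4, 5, 7, 12, 15, 20, 22, 34, 39, 41, 42, 53, 54, 56, 59, 60, 64]:

lo=0, hi=16, mid=8, arr[mid]=39 -> 39 < 57, search right half
lo=9, hi=16, mid=12, arr[mid]=54 -> 54 < 57, search right half
lo=13, hi=16, mid=14, arr[mid]=59 -> 59 > 57, search left half
lo=13, hi=13, mid=13, arr[mid]=56 -> 56 < 57, search right half
lo=14 > hi=13, target 57 not found

Binary search determines that 57 is not in the array after 4 comparisons. The search space was exhausted without finding the target.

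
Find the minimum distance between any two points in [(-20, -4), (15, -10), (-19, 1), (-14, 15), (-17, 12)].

Computing all pairwise distances among 5 points:

d((-20, -4), (15, -10)) = 35.5106
d((-20, -4), (-19, 1)) = 5.099
d((-20, -4), (-14, 15)) = 19.9249
d((-20, -4), (-17, 12)) = 16.2788
d((15, -10), (-19, 1)) = 35.7351
d((15, -10), (-14, 15)) = 38.2884
d((15, -10), (-17, 12)) = 38.833
d((-19, 1), (-14, 15)) = 14.8661
d((-19, 1), (-17, 12)) = 11.1803
d((-14, 15), (-17, 12)) = 4.2426 <-- minimum

Closest pair: (-14, 15) and (-17, 12) with distance 4.2426

The closest pair is (-14, 15) and (-17, 12) with Euclidean distance 4.2426. For 5 points, brute-force pairwise comparison is shown above. For large n, the divide-and-conquer algorithm (sort by x, recurse on halves, check the dividing strip) achieves O(n log n).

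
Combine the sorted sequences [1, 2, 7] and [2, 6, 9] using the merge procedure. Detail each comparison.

Merging process:

Compare 1 vs 2: take 1 from left. Merged: [1]
Compare 2 vs 2: take 2 from left. Merged: [1, 2]
Compare 7 vs 2: take 2 from right. Merged: [1, 2, 2]
Compare 7 vs 6: take 6 from right. Merged: [1, 2, 2, 6]
Compare 7 vs 9: take 7 from left. Merged: [1, 2, 2, 6, 7]
Append remaining from right: [9]. Merged: [1, 2, 2, 6, 7, 9]

Final merged array: [1, 2, 2, 6, 7, 9]
Total comparisons: 5

The merged array is [1, 2, 2, 6, 7, 9], requiring 5 comparisons. The merge step runs in O(n) time where n is the total number of elements.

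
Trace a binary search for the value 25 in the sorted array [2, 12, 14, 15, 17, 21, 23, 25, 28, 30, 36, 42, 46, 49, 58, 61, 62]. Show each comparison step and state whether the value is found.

Binary search for 25 in [2, 12, 14, 15, 17, 21, 23, 25, 28, 30, 36, 42, 46, 49, 58, 61, 62]:

lo=0, hi=16, mid=8, arr[mid]=28 -> 28 > 25, search left half
lo=0, hi=7, mid=3, arr[mid]=15 -> 15 < 25, search right half
lo=4, hi=7, mid=5, arr[mid]=21 -> 21 < 25, search right half
lo=6, hi=7, mid=6, arr[mid]=23 -> 23 < 25, search right half
lo=7, hi=7, mid=7, arr[mid]=25 -> Found target at index 7!

Binary search finds 25 at index 7 after 5 comparisons. The search repeatedly halves the search space by comparing with the middle element.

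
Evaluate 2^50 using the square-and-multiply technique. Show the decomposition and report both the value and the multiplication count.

Computing 2^50 by squaring (build up from 2^1; each line after the first costs one multiplication):

2^1 = 2
2^2 = (2^1)^2 = 2^2 = 4
2^3 = 2 * 2^2 = 2 * 4 = 8
2^6 = (2^3)^2 = 8^2 = 64
2^12 = (2^6)^2 = 64^2 = 4096
2^24 = (2^12)^2 = 4096^2 = 16777216
2^25 = 2 * 2^24 = 2 * 16777216 = 33554432
2^50 = (2^25)^2 = 33554432^2 = 1125899906842624

Result: 1125899906842624
Multiplications needed: 7 (7 lines after 2^1)

2^50 = 1125899906842624. Using exponentiation by squaring, this requires 7 multiplications. The key idea: if the exponent is even, square the half-power; if odd, multiply by the base once.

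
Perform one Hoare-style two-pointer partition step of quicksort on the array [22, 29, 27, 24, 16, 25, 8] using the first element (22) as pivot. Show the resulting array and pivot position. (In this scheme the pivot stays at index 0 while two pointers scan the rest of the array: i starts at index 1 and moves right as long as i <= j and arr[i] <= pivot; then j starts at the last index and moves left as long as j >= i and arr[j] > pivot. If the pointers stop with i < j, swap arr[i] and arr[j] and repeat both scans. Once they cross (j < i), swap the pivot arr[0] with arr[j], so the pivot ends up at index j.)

Hoare-style two-pointer partition with pivot = 22:

Initial array: [22, 29, 27, 24, 16, 25, 8]

Pointers start at i = 1, j = 6.
i stops at index 1 (arr[1]=29 > 22), j stops at index 6 (arr[6]=8 <= 22): swap arr[1] and arr[6], array becomes [22, 8, 27, 24, 16, 25, 29]
i stops at index 2 (arr[2]=27 > 22), j stops at index 4 (arr[4]=16 <= 22): swap arr[2] and arr[4], array becomes [22, 8, 16, 24, 27, 25, 29]
i ends at 3, j ends at 2: the pointers have crossed (j < i), so scanning stops.

Swap pivot arr[0] with arr[2] to place pivot at position 2: [16, 8, 22, 24, 27, 25, 29]
Pivot position: 2

After partitioning with pivot 22, the array becomes [16, 8, 22, 24, 27, 25, 29]. The pivot is placed at index 2. All elements to the left of the pivot are <= 22, and all elements to the right are > 22.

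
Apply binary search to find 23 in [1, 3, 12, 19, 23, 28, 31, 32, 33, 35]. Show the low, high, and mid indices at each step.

Binary search for 23 in [1, 3, 12, 19, 23, 28, 31, 32, 33, 35]:

lo=0, hi=9, mid=4, arr[mid]=23 -> Found target at index 4!

Binary search finds 23 at index 4 after 1 comparisons. The search repeatedly halves the search space by comparing with the middle element.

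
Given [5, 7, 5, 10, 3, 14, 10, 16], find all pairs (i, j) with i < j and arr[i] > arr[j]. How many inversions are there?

Finding inversions in [5, 7, 5, 10, 3, 14, 10, 16]:

(0, 4): arr[0]=5 > arr[4]=3
(1, 2): arr[1]=7 > arr[2]=5
(1, 4): arr[1]=7 > arr[4]=3
(2, 4): arr[2]=5 > arr[4]=3
(3, 4): arr[3]=10 > arr[4]=3
(5, 6): arr[5]=14 > arr[6]=10

Total inversions: 6

The array has 6 inversion(s): (0,4), (1,2), (1,4), (2,4), (3,4), (5,6). Each pair (i,j) satisfies i < j and arr[i] > arr[j].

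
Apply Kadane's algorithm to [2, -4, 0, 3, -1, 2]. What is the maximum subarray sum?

Using Kadane's algorithm on [2, -4, 0, 3, -1, 2]:

Scanning through the array:
Position 1 (value -4): max_ending_here = -2, max_so_far = 2
Position 2 (value 0): max_ending_here = 0, max_so_far = 2
Position 3 (value 3): max_ending_here = 3, max_so_far = 3
Position 4 (value -1): max_ending_here = 2, max_so_far = 3
Position 5 (value 2): max_ending_here = 4, max_so_far = 4

Maximum subarray: [0, 3, -1, 2]
Maximum sum: 4

The maximum subarray is [0, 3, -1, 2] with sum 4. This subarray runs from index 2 to index 5.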